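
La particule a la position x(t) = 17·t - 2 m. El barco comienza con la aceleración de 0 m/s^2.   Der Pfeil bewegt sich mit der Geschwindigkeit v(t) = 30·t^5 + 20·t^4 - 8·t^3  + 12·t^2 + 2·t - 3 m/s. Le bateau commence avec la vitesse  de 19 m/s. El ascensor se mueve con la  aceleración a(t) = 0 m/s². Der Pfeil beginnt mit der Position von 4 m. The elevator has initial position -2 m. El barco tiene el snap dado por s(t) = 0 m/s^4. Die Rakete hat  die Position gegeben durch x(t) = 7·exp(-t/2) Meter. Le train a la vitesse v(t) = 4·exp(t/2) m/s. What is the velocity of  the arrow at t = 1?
Using v(t) = 30·t^5 + 20·t^4 - 8·t^3 + 12·t^2 + 2·t - 3 and substituting t = 1, we find v = 53.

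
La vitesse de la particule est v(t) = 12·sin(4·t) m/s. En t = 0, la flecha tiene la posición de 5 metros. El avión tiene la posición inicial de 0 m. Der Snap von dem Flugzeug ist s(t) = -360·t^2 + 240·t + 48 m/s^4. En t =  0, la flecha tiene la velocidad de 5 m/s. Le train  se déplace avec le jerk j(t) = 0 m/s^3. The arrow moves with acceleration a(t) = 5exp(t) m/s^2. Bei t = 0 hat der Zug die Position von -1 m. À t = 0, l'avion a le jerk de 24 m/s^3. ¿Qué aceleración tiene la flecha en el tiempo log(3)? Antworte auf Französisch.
Nous avons l'accélération a(t) = 5·exp(t). En substituant t = log(3): a(log(3)) = 15.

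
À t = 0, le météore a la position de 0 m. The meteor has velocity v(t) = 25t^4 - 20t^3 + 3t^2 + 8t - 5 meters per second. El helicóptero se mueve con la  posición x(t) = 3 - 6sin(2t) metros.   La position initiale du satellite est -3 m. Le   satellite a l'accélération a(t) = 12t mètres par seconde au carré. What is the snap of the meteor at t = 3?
Starting from velocity v(t) = 25·t^4 - 20·t^3 + 3·t^2 + 8·t - 5, we take 3 derivatives. Differentiating velocity, we get acceleration: a(t) = 100·t^3 - 60·t^2 + 6·t + 8. The derivative of acceleration gives jerk: j(t) = 300·t^2 - 120·t + 6. Differentiating jerk, we get snap: s(t) = 600·t - 120. Using s(t) = 600·t - 120 and substituting t = 3, we find s = 1680.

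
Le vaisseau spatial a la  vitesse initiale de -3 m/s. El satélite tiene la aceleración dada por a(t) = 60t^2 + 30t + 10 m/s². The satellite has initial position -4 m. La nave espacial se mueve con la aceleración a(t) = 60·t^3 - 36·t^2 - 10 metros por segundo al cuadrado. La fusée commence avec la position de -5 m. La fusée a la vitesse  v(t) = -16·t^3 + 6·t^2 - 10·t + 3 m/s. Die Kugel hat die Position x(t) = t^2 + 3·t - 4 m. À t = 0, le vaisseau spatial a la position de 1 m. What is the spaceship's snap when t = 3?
To solve this, we need to take 2 derivatives of our acceleration equation a(t) = 60·t^3 - 36·t^2 - 10. Differentiating acceleration, we get jerk: j(t) = 180·t^2 - 72·t. Taking d/dt of j(t), we find s(t) = 360·t - 72. From the given snap equation s(t) = 360·t - 72, we substitute t = 3 to get s = 1008.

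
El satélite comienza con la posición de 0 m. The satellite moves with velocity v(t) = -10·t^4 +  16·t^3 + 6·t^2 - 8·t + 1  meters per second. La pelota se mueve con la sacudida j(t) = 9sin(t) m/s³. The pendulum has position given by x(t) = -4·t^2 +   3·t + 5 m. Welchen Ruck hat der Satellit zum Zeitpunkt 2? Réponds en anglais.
We must differentiate our velocity equation v(t) = -10·t^4 + 16·t^3 + 6·t^2 - 8·t + 1 2 times. Differentiating velocity, we get acceleration: a(t) = -40·t^3 + 48·t^2 + 12·t - 8. Differentiating acceleration, we get jerk: j(t) = -120·t^2 + 96·t + 12. We have jerk j(t) = -120·t^2 + 96·t + 12. Substituting t = 2: j(2) = -276.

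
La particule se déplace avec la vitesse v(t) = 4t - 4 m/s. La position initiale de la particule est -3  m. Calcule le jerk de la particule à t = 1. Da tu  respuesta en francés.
En partant de la vitesse v(t) = 4·t - 4, nous prenons 2 dérivées. La dérivée de la vitesse donne l'accélération: a(t) = 4. En prenant d/dt de a(t), nous trouvons j(t) = 0. En utilisant j(t) = 0 et en substituant t = 1, nous trouvons j = 0.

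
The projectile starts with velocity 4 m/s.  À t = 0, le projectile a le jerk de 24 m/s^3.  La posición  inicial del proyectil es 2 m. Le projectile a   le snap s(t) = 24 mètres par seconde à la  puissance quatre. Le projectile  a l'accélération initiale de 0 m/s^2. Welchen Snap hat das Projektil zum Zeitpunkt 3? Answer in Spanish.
De la ecuación del snap s(t) = 24, sustituimos t = 3 para obtener s = 24.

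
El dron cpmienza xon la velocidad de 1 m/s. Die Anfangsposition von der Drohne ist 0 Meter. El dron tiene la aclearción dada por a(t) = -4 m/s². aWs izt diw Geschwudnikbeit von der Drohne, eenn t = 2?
Wir müssen unsere Gleichung für die Beschleunigung a(t) = -4 1-mal integrieren. Das Integral von der Beschleunigung ist die Geschwindigkeit. Mit v(0) = 1 erhalten wir v(t) = 1 - 4·t. Aus der Gleichung für die Geschwindigkeit v(t) = 1 - 4·t, setzen wir t = 2 ein und erhalten v = -7.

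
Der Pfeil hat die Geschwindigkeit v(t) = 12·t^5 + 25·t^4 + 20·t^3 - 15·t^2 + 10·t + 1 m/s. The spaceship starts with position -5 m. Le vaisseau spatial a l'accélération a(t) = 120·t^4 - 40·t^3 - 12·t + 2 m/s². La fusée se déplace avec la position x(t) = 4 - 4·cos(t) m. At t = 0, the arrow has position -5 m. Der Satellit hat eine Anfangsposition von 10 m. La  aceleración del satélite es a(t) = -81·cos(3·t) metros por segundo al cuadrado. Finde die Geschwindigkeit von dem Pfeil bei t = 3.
Wir haben die Geschwindigkeit v(t) = 12·t^5 + 25·t^4 + 20·t^3 - 15·t^2 + 10·t + 1. Durch Einsetzen von t = 3: v(3) = 5377.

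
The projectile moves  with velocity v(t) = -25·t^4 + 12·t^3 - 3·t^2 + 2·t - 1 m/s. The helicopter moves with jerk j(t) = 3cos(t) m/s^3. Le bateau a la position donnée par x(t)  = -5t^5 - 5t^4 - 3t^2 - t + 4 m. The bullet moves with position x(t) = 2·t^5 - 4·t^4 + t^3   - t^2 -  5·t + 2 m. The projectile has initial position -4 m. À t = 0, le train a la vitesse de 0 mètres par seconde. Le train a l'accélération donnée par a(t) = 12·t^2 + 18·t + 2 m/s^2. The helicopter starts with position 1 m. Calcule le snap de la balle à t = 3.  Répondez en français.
Pour résoudre ceci, nous devons prendre 4 dérivées de notre équation de la position x(t) = 2·t^5 - 4·t^4 + t^3 - t^2 - 5·t + 2. En dérivant la position, nous obtenons la vitesse: v(t) = 10·t^4 - 16·t^3 + 3·t^2 - 2·t - 5. En dérivant la vitesse, nous obtenons l'accélération: a(t) = 40·t^3 - 48·t^2 + 6·t - 2. En prenant d/dt de a(t), nous trouvons j(t) = 120·t^2 - 96·t + 6. En prenant d/dt de j(t), nous trouvons s(t) = 240·t - 96. Nous avons le snap s(t) = 240·t - 96. En substituant t = 3: s(3) = 624.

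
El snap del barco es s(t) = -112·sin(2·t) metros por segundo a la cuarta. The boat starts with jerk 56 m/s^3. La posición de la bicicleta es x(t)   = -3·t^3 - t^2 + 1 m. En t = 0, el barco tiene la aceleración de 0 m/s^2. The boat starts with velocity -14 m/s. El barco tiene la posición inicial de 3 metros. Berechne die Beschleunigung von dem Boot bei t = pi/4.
Wir müssen unsere Gleichung für den Snap s(t) = -112·sin(2·t) 2-mal integrieren. Das Integral von dem Snap, mit j(0) = 56, ergibt den Ruck: j(t) = 56·cos(2·t). Mit ∫j(t)dt und Anwendung von a(0) = 0, finden wir a(t) = 28·sin(2·t). Aus der Gleichung für die Beschleunigung a(t) = 28·sin(2·t), setzen wir t = pi/4 ein und erhalten a = 28.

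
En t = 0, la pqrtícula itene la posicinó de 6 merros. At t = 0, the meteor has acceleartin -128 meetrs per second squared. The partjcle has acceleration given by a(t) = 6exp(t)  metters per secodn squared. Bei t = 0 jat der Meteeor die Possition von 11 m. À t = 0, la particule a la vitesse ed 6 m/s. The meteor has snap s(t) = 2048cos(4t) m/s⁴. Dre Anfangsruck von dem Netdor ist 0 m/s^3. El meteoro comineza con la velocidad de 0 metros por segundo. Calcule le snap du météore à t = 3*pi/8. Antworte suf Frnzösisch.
En utilisant s(t) = 2048·cos(4·t) et en substituant t = 3*pi/8, nous trouvons s = 0.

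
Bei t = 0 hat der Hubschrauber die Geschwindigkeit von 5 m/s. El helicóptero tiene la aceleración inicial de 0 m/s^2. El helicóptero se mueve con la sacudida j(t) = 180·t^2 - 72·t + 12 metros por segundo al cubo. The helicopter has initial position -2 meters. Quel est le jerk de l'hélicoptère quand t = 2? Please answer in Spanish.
De la ecuación de la sacudida j(t) = 180·t^2 - 72·t + 12, sustituimos t = 2 para obtener j = 588.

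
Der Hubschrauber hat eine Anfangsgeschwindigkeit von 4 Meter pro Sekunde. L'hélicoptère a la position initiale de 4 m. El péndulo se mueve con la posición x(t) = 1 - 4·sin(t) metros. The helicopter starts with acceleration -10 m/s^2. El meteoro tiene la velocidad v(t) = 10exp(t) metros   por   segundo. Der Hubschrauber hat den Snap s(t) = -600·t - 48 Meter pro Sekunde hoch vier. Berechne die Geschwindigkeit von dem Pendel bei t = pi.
Ausgehend von der Position x(t) = 1 - 4·sin(t), nehmen wir 1 Ableitung. Durch Ableiten von der Position erhalten wir die Geschwindigkeit: v(t) = -4·cos(t). Wir haben die Geschwindigkeit v(t) = -4·cos(t). Durch Einsetzen von t = pi: v(pi) = 4.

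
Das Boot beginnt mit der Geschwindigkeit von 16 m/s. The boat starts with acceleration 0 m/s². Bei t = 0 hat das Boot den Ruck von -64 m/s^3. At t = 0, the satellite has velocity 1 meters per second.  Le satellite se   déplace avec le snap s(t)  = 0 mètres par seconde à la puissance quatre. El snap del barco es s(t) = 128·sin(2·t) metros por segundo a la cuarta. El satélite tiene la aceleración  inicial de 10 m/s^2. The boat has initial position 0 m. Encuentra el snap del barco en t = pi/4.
Tenemos el snap s(t) = 128·sin(2·t). Sustituyendo t = pi/4: s(pi/4) = 128.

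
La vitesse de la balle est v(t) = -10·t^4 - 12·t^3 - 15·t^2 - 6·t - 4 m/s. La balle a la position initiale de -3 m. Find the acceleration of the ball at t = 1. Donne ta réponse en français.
Pour résoudre ceci, nous devons prendre 1 dérivée de notre équation de la vitesse v(t) = -10·t^4 - 12·t^3 - 15·t^2 - 6·t - 4. En prenant d/dt de v(t), nous trouvons a(t) = -40·t^3 - 36·t^2 - 30·t - 6. Nous avons l'accélération a(t) = -40·t^3 - 36·t^2 - 30·t - 6. En substituant t = 1: a(1) = -112.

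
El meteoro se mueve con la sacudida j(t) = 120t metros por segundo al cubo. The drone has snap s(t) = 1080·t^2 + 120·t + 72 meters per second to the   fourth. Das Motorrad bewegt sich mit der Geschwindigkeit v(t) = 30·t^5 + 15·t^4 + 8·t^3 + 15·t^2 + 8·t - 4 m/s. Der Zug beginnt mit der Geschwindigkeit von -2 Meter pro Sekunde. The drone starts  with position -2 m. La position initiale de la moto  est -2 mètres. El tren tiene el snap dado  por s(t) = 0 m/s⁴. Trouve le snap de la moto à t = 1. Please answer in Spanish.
Partiendo de la velocidad v(t) = 30·t^5 + 15·t^4 + 8·t^3 + 15·t^2 + 8·t - 4, tomamos 3 derivadas. La derivada de la velocidad da la aceleración: a(t) = 150·t^4 + 60·t^3 + 24·t^2 + 30·t + 8. Derivando la aceleración, obtenemos la sacudida: j(t) = 600·t^3 + 180·t^2 + 48·t + 30. Tomando d/dt de j(t), encontramos s(t) = 1800·t^2 + 360·t + 48. Tenemos el snap s(t) = 1800·t^2 + 360·t + 48. Sustituyendo t = 1: s(1) = 2208.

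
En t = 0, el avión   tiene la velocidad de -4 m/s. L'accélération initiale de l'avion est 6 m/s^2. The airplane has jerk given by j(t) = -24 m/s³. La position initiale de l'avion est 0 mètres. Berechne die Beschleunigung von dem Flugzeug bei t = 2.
Ausgehend von dem Ruck j(t) = -24, nehmen wir 1 Integral. Durch Integration von dem Ruck und Verwendung der Anfangsbedingung a(0) = 6, erhalten wir a(t) = 6 - 24·t. Mit a(t) = 6 - 24·t und Einsetzen von t = 2, finden wir a = -42.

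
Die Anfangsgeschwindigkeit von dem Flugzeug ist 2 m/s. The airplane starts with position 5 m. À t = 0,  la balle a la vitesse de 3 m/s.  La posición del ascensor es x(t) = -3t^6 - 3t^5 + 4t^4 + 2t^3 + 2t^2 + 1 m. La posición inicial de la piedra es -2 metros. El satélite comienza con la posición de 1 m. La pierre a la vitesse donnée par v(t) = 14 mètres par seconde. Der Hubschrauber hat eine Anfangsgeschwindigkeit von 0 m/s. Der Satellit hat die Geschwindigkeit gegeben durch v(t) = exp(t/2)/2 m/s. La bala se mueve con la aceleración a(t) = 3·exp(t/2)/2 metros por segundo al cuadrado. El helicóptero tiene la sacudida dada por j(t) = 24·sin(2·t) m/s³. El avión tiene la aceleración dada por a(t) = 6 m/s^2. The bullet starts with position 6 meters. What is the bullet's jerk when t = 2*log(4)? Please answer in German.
Ausgehend von der Beschleunigung a(t) = 3·exp(t/2)/2, nehmen wir 1 Ableitung. Durch Ableiten von der Beschleunigung erhalten wir den Ruck: j(t) = 3·exp(t/2)/4. Mit j(t) = 3·exp(t/2)/4 und Einsetzen von t = 2*log(4), finden wir j = 3.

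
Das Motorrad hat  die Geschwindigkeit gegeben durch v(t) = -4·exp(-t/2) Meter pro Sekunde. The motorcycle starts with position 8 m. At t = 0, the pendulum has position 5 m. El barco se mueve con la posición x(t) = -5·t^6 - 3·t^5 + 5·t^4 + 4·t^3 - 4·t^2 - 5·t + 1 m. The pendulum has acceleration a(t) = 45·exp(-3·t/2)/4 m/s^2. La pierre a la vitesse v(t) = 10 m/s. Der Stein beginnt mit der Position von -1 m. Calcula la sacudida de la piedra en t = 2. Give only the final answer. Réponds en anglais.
The jerk at t = 2 is j = 0.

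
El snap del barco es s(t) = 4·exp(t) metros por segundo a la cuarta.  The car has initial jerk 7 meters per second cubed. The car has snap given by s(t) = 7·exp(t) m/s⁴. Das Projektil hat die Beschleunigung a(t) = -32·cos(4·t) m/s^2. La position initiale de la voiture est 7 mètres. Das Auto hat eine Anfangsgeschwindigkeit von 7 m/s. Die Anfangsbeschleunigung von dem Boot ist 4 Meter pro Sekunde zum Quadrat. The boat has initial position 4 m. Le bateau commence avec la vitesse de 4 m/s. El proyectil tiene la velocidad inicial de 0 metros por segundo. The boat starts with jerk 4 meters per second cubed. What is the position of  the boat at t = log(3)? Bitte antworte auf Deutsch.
Wir müssen die Stammfunktion unserer Gleichung für den Snap s(t) = 4·exp(t) 4-mal finden. Die Stammfunktion von dem Snap ist der Ruck. Mit j(0) = 4 erhalten wir j(t) = 4·exp(t). Mit ∫j(t)dt und Anwendung von a(0) = 4, finden wir a(t) = 4·exp(t). Mit ∫a(t)dt und Anwendung von v(0) = 4, finden wir v(t) = 4·exp(t). Durch Integration von der Geschwindigkeit und Verwendung der Anfangsbedingung x(0) = 4, erhalten wir x(t) = 4·exp(t). Wir haben die Position x(t) = 4·exp(t). Durch Einsetzen von t = log(3): x(log(3)) = 12.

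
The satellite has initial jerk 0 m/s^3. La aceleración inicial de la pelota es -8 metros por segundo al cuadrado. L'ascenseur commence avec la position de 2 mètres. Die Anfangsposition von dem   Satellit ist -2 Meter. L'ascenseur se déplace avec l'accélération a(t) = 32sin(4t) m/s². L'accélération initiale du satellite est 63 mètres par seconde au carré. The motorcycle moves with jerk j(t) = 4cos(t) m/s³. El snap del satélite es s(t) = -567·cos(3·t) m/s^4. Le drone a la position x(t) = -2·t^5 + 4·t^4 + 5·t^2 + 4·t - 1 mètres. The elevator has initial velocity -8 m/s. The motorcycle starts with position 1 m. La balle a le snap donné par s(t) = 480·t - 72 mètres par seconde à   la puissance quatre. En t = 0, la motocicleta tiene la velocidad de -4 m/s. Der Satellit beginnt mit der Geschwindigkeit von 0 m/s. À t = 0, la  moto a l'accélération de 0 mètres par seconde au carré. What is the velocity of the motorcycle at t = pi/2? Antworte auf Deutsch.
Wir müssen das Integral unserer Gleichung für den Ruck j(t) = 4·cos(t) 2-mal finden. Das Integral von dem Ruck, mit a(0) = 0, ergibt die Beschleunigung: a(t) = 4·sin(t). Das Integral von der Beschleunigung, mit v(0) = -4, ergibt die Geschwindigkeit: v(t) = -4·cos(t). Wir haben die Geschwindigkeit v(t) = -4·cos(t). Durch Einsetzen von t = pi/2: v(pi/2) = 0.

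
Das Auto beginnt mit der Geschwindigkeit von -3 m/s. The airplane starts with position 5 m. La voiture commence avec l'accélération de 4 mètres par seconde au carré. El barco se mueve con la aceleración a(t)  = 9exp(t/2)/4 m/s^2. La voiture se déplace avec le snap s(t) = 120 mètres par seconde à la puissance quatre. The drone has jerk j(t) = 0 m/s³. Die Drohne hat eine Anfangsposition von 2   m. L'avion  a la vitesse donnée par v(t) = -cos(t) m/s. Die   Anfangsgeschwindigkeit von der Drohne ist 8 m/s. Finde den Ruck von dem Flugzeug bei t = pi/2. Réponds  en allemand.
Um dies zu lösen, müssen wir 2 Ableitungen unserer Gleichung für die Geschwindigkeit v(t) = -cos(t) nehmen. Durch Ableiten von der Geschwindigkeit erhalten wir die Beschleunigung: a(t) = sin(t). Mit d/dt von a(t) finden wir j(t) = cos(t). Aus der Gleichung für den Ruck j(t) = cos(t), setzen wir t = pi/2 ein und erhalten j = 0.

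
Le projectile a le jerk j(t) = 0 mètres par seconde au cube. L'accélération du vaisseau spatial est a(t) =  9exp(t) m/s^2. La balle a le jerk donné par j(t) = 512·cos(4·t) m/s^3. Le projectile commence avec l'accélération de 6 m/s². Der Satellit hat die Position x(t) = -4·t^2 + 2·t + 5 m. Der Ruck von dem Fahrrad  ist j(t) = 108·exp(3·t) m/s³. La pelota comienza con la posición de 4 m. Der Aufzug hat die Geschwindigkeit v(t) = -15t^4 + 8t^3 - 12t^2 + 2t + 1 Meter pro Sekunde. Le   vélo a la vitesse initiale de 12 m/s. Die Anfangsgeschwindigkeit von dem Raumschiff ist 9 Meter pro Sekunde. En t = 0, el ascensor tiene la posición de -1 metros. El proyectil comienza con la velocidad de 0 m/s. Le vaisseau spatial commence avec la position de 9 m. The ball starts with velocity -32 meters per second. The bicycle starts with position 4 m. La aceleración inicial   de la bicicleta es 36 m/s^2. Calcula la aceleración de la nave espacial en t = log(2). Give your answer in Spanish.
Usando a(t) = 9·exp(t) y sustituyendo t = log(2), encontramos a = 18.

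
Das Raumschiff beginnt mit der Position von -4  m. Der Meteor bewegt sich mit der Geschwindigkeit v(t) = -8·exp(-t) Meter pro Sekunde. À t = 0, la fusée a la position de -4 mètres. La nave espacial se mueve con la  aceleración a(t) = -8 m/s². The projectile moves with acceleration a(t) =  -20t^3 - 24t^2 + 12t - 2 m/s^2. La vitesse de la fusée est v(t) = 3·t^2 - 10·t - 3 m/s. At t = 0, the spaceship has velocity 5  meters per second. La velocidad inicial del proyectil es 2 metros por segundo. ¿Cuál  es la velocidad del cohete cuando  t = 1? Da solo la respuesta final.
En t = 1, v = -10.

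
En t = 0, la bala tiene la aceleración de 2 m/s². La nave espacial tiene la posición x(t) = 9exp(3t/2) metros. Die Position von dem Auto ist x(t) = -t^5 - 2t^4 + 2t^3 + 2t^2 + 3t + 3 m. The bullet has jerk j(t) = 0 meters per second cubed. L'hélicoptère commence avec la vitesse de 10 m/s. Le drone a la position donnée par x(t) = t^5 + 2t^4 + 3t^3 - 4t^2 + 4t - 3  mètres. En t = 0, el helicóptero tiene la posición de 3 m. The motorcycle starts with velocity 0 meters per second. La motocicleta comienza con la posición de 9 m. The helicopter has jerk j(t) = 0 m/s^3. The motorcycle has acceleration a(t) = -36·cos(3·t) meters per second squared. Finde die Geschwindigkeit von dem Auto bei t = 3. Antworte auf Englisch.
We must differentiate our position equation x(t) = -t^5 - 2·t^4 + 2·t^3 + 2·t^2 + 3·t + 3 1 time. Taking d/dt of x(t), we find v(t) = -5·t^4 - 8·t^3 + 6·t^2 + 4·t + 3. Using v(t) = -5·t^4 - 8·t^3 + 6·t^2 + 4·t + 3 and substituting t = 3, we find v = -552.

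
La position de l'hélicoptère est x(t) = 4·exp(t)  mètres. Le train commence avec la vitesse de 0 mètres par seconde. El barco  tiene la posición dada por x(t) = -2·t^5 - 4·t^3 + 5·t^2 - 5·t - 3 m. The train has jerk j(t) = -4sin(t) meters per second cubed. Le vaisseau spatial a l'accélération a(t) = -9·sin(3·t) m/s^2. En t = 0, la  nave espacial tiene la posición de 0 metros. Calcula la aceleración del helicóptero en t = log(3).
Para resolver esto, necesitamos tomar 2 derivadas de nuestra ecuación de la posición x(t) = 4·exp(t). La derivada de la posición da la velocidad: v(t) = 4·exp(t). Derivando la velocidad, obtenemos la aceleración: a(t) = 4·exp(t). De la ecuación de la aceleración a(t) = 4·exp(t), sustituimos t = log(3) para obtener a = 12.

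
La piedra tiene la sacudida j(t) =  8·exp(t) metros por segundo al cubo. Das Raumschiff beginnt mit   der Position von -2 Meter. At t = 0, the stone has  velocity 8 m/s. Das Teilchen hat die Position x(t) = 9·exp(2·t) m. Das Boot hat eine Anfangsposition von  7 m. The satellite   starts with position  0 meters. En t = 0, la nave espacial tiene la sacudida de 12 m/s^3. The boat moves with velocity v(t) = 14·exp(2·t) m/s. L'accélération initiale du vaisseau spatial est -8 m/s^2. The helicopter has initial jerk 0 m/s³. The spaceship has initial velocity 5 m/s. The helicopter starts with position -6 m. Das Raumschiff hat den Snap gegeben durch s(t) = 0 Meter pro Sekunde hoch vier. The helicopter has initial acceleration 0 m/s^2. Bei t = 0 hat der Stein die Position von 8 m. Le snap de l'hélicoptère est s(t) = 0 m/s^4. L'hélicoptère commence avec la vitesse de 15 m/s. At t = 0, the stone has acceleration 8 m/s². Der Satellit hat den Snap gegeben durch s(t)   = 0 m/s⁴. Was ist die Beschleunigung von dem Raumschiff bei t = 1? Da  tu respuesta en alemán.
Um dies zu lösen, müssen wir 2 Integrale unserer Gleichung für den Snap s(t) = 0 finden. Mit ∫s(t)dt und Anwendung von j(0) = 12, finden wir j(t) = 12. Die Stammfunktion von dem Ruck ist die Beschleunigung. Mit a(0) = -8 erhalten wir a(t) = 12·t - 8. Wir haben die Beschleunigung a(t) = 12·t - 8. Durch Einsetzen von t = 1: a(1) = 4.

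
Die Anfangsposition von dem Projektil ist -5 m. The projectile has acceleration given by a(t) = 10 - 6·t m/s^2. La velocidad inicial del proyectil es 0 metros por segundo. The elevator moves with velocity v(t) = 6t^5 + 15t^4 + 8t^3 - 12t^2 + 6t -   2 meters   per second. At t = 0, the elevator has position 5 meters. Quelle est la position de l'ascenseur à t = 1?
Nous devons intégrer notre équation de la vitesse v(t) = 6·t^5 + 15·t^4 + 8·t^3 - 12·t^2 + 6·t - 2 1 fois. En prenant ∫v(t)dt et en appliquant x(0) = 5, nous trouvons x(t) = t^6 + 3·t^5 + 2·t^4 - 4·t^3 + 3·t^2 - 2·t + 5. En utilisant x(t) = t^6 + 3·t^5 + 2·t^4 - 4·t^3 + 3·t^2 - 2·t + 5 et en substituant t = 1, nous trouvons x = 8.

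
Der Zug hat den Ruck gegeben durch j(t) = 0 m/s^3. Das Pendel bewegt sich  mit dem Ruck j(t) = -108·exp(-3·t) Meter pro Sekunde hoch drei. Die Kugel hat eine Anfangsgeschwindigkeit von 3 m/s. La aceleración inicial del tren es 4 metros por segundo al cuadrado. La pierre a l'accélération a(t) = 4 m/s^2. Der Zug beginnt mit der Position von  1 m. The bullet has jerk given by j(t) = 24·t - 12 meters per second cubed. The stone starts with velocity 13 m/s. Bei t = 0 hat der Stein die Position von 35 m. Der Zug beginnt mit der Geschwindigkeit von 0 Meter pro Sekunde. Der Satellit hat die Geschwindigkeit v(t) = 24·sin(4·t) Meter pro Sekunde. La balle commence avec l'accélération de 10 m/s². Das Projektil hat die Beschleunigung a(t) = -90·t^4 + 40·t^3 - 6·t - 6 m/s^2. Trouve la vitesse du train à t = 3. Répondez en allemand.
Um dies zu lösen, müssen wir 2 Integrale unserer Gleichung für den Ruck j(t) = 0 finden. Durch Integration von dem Ruck und Verwendung der Anfangsbedingung a(0) = 4, erhalten wir a(t) = 4. Mit ∫a(t)dt und Anwendung von v(0) = 0, finden wir v(t) = 4·t. Wir haben die Geschwindigkeit v(t) = 4·t. Durch Einsetzen von t = 3: v(3) = 12.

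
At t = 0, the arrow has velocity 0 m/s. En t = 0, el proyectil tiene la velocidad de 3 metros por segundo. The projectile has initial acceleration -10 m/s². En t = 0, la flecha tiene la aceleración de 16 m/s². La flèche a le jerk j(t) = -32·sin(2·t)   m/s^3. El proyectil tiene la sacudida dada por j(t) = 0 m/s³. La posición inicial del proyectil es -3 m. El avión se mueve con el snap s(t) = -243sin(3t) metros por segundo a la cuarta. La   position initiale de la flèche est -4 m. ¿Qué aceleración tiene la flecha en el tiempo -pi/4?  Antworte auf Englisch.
To find the answer, we compute 1 integral of j(t) = -32·sin(2·t). Finding the antiderivative of j(t) and using a(0) = 16: a(t) = 16·cos(2·t). From the given acceleration equation a(t) = 16·cos(2·t), we substitute t = -pi/4 to get a = 0.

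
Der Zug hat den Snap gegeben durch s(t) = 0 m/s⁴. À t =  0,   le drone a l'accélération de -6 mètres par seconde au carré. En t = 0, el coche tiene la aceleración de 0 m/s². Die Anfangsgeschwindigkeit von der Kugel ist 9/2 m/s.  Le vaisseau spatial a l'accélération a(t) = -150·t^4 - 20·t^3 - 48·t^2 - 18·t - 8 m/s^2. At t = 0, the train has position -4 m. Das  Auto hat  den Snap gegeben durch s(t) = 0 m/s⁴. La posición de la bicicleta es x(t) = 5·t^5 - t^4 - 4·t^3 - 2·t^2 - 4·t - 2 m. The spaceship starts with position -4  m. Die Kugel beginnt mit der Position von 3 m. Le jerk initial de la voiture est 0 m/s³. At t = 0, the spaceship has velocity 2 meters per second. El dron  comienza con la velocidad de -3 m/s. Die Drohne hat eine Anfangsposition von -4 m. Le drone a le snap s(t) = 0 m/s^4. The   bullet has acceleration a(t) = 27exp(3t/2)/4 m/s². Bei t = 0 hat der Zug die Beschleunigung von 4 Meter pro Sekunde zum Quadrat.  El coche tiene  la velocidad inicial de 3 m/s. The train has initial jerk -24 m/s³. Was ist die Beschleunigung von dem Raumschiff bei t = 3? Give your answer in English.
From the given acceleration equation a(t) = -150·t^4 - 20·t^3 - 48·t^2 - 18·t - 8, we substitute t = 3 to get a = -13184.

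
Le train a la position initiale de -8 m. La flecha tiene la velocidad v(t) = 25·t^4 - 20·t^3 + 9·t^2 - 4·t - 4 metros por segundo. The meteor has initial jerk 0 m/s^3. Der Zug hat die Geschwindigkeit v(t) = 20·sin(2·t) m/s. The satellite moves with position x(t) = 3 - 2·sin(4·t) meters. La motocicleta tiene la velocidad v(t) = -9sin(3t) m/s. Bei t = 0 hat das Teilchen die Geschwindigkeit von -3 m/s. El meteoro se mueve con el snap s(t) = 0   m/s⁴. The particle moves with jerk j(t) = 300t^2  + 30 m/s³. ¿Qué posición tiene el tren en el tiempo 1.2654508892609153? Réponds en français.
Pour résoudre ceci, nous devons prendre 1 intégrale de notre équation de la vitesse v(t) = 20·sin(2·t). La primitive de la vitesse, avec x(0) = -8, donne la position: x(t) = 2 - 10·cos(2·t). En utilisant x(t) = 2 - 10·cos(2·t) et en substituant t = 1.2654508892609153, nous trouvons x = 10.1925204241912.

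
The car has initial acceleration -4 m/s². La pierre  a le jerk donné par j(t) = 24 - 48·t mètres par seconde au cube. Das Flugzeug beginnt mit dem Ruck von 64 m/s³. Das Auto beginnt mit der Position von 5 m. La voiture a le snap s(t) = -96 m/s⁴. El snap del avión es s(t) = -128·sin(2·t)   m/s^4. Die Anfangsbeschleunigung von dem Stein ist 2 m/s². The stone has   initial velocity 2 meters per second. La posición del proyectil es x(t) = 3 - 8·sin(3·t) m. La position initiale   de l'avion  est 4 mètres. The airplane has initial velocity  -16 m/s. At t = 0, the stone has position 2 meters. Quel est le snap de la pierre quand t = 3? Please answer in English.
Starting from jerk j(t) = 24 - 48·t, we take 1 derivative. Taking d/dt of j(t), we find s(t) = -48. We have snap s(t) = -48. Substituting t = 3: s(3) = -48.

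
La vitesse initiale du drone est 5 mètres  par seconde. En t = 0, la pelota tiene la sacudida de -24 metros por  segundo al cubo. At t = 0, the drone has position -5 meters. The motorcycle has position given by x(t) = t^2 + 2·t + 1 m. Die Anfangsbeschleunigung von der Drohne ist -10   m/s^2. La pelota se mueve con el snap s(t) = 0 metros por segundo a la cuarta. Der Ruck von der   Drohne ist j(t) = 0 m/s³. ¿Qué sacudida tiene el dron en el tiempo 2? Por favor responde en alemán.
Wir haben den Ruck j(t) = 0. Durch Einsetzen von t = 2: j(2) = 0.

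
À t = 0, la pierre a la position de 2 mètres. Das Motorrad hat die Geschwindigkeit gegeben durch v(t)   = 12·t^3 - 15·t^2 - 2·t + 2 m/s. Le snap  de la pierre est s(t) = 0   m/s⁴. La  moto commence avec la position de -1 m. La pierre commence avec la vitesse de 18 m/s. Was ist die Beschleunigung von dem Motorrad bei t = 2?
Um dies zu lösen, müssen wir 1 Ableitung unserer Gleichung für die Geschwindigkeit v(t) = 12·t^3 - 15·t^2 - 2·t + 2 nehmen. Die Ableitung von der Geschwindigkeit ergibt die Beschleunigung: a(t) = 36·t^2 - 30·t - 2. Aus der Gleichung für die Beschleunigung a(t) = 36·t^2 - 30·t - 2, setzen wir t = 2 ein und erhalten a = 82.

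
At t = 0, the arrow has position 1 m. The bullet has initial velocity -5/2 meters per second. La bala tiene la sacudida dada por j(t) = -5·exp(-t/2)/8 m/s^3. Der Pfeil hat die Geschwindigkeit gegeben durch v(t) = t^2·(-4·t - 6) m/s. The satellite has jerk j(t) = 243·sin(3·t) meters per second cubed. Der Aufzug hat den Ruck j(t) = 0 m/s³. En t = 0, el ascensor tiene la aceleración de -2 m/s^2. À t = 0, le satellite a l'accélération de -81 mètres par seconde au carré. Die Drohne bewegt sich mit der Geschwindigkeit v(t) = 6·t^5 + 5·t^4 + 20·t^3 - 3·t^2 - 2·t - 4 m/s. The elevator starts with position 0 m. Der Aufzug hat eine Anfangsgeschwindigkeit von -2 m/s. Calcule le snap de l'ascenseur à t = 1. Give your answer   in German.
Wir müssen unsere Gleichung für den Ruck j(t) = 0 1-mal ableiten. Mit d/dt von j(t) finden wir s(t) = 0. Wir haben den Snap s(t) = 0. Durch Einsetzen von t = 1: s(1) = 0.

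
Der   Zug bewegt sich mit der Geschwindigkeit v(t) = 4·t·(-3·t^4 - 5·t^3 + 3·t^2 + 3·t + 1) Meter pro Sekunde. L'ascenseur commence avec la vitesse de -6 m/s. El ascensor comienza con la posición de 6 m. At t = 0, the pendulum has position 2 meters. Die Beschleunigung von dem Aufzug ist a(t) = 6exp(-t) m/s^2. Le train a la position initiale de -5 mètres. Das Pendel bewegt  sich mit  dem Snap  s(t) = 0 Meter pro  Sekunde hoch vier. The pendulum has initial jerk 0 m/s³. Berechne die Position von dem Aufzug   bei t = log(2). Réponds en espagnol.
Partiendo de la aceleración a(t) = 6·exp(-t), tomamos 2 integrales. Tomando ∫a(t)dt y aplicando v(0) = -6, encontramos v(t) = -6·exp(-t). La integral de la velocidad, con x(0) = 6, da la posición: x(t) = 6·exp(-t). Usando x(t) = 6·exp(-t) y sustituyendo t = log(2), encontramos x = 3.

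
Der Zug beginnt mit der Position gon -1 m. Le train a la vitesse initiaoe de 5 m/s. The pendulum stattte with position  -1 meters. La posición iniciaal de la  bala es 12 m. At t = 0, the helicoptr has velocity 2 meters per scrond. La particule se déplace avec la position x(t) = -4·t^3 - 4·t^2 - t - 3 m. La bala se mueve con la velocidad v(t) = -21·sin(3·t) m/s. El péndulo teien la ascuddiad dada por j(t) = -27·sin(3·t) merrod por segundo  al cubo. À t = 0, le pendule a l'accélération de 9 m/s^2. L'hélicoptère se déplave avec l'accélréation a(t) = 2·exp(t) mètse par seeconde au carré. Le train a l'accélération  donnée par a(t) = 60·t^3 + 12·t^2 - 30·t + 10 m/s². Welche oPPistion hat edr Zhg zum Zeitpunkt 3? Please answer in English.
To find the answer, we compute 2 antiderivatives of a(t) = 60·t^3 + 12·t^2 - 30·t + 10. The antiderivative of acceleration, with v(0) = 5, gives velocity: v(t) = 15·t^4 + 4·t^3 - 15·t^2 + 10·t + 5. The antiderivative of velocity is position. Using x(0) = -1, we get x(t) = 3·t^5 + t^4 - 5·t^3 + 5·t^2 + 5·t - 1. We have position x(t) = 3·t^5 + t^4 - 5·t^3 + 5·t^2 + 5·t - 1. Substituting t = 3: x(3) = 734.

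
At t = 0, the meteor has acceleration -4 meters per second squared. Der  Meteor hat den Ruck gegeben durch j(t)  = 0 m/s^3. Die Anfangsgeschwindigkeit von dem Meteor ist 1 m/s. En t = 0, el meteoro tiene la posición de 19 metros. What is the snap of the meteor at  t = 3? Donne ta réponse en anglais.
To solve this, we need to take 1 derivative of our jerk equation j(t) = 0. The derivative of jerk gives snap: s(t) = 0. Using s(t) = 0 and substituting t = 3, we find s = 0.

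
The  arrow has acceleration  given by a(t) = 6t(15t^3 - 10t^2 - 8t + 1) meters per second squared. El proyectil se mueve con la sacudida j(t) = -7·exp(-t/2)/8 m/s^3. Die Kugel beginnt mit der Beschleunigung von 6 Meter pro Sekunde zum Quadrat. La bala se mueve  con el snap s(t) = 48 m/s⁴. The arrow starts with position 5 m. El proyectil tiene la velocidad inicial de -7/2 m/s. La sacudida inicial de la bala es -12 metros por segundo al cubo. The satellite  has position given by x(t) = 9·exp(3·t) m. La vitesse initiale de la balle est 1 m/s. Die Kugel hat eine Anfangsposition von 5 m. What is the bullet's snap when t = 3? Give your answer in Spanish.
Tenemos el snap s(t) = 48. Sustituyendo t = 3: s(3) = 48.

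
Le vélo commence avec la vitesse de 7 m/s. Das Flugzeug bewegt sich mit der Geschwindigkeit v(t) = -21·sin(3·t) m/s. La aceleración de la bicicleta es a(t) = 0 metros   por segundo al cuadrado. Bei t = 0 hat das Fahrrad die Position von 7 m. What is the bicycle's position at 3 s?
To solve this, we need to take 2 antiderivatives of our acceleration equation a(t) = 0. Integrating acceleration and using the initial condition v(0) = 7, we get v(t) = 7. Integrating velocity and using the initial condition x(0) = 7, we get x(t) = 7·t + 7. Using x(t) = 7·t + 7 and substituting t = 3, we find x = 28.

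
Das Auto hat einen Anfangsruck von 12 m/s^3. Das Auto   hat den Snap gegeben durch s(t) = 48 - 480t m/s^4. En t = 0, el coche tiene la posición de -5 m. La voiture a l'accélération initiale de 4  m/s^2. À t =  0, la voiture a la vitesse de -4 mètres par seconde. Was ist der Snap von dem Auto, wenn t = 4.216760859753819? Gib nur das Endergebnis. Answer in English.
The answer is -1976.04521268183.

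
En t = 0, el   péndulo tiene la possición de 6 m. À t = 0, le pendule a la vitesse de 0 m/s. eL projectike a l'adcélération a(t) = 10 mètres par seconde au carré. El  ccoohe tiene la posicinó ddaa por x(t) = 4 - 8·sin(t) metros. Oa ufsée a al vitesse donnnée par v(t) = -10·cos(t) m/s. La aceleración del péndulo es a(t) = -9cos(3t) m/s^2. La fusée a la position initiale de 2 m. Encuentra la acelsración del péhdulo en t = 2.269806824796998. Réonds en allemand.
Mit a(t) = -9·cos(3·t) und Einsetzen von t = 2.269806824796998, finden wir a = -7.78233779843018.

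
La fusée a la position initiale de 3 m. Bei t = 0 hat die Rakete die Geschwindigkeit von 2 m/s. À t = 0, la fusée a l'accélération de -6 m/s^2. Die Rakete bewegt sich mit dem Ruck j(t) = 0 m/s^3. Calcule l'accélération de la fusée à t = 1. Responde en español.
Necesitamos integrar nuestra ecuación de la sacudida j(t) = 0 1 vez. La integral de la sacudida, con a(0) = -6, da la aceleración: a(t) = -6. Usando a(t) = -6 y sustituyendo t = 1, encontramos a = -6.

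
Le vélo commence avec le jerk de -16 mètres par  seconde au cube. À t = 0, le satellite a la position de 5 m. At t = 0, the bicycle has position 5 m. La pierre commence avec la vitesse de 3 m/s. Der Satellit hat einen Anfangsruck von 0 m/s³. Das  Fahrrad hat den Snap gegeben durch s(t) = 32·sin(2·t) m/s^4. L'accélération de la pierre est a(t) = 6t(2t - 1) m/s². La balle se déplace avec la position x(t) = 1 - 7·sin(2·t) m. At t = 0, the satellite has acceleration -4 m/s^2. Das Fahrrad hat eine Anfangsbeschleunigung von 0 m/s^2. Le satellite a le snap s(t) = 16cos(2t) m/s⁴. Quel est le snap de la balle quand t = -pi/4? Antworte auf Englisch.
We must differentiate our position equation x(t) = 1 - 7·sin(2·t) 4 times. The derivative of position gives velocity: v(t) = -14·cos(2·t). The derivative of velocity gives acceleration: a(t) = 28·sin(2·t). Taking d/dt of a(t), we find j(t) = 56·cos(2·t). The derivative of jerk gives snap: s(t) = -112·sin(2·t). We have snap s(t) = -112·sin(2·t). Substituting t = -pi/4: s(-pi/4) = 112.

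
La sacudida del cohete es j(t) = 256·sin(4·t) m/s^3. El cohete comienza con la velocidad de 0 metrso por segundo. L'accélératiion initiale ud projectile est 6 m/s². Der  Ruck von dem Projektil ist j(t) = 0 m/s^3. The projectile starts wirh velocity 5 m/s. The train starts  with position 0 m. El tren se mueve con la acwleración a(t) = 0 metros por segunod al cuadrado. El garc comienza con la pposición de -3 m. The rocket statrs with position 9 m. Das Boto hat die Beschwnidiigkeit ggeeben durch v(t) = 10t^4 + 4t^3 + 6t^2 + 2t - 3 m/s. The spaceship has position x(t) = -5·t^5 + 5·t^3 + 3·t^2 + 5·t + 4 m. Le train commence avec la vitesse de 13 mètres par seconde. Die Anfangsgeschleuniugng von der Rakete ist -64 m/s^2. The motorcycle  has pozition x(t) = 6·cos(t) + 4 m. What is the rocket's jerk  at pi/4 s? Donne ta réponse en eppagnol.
Tenemos la sacudida j(t) = 256·sin(4·t). Sustituyendo t = pi/4: j(pi/4) = 0.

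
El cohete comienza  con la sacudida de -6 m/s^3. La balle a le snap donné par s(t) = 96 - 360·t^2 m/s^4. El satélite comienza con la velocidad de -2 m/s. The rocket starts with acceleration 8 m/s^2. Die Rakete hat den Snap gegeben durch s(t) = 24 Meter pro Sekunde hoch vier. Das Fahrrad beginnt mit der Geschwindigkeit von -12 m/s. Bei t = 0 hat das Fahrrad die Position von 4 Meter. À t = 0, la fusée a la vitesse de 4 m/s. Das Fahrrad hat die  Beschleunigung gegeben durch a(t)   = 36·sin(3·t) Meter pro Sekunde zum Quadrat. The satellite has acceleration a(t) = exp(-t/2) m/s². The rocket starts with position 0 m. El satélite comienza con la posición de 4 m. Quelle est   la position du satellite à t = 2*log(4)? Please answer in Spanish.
Debemos encontrar la integral de nuestra ecuación de la aceleración a(t) = exp(-t/2) 2 veces. La antiderivada de la aceleración es la velocidad. Usando v(0) = -2, obtenemos v(t) = -2·exp(-t/2). Tomando ∫v(t)dt y aplicando x(0) = 4, encontramos x(t) = 4·exp(-t/2). Tenemos la posición x(t) = 4·exp(-t/2). Sustituyendo t = 2*log(4): x(2*log(4)) = 1.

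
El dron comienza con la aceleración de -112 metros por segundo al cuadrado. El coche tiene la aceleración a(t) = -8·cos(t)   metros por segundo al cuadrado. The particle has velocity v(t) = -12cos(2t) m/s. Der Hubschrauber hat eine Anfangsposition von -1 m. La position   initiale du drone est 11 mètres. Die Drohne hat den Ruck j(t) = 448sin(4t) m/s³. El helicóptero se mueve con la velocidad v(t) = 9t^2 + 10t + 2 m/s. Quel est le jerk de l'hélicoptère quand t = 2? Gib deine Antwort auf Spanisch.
Para resolver esto, necesitamos tomar 2 derivadas de nuestra ecuación de la velocidad v(t) = 9·t^2 + 10·t + 2. La derivada de la velocidad da la aceleración: a(t) = 18·t + 10. Derivando la aceleración, obtenemos la sacudida: j(t) = 18. Tenemos la sacudida j(t) = 18. Sustituyendo t = 2: j(2) = 18.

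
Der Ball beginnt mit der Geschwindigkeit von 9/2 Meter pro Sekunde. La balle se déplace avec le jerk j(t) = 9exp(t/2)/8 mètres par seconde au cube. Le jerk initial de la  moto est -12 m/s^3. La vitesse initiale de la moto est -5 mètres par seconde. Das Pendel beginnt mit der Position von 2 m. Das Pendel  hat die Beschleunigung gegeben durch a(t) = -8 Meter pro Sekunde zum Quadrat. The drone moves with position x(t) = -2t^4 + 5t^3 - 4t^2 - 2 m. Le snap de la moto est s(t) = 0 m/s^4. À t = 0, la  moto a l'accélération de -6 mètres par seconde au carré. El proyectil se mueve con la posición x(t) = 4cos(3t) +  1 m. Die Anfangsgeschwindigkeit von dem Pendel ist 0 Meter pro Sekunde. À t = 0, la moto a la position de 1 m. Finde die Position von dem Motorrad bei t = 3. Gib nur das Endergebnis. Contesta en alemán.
Die Antwort ist -95.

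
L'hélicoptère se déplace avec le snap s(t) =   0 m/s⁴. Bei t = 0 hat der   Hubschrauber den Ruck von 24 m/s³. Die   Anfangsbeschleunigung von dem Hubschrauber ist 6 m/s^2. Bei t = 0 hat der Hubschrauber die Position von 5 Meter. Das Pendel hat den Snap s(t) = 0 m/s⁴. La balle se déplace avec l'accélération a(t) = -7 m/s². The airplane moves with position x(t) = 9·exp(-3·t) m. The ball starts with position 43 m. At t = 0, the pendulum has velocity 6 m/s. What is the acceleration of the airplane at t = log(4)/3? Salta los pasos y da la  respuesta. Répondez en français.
a(log(4)/3) = 81/4.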